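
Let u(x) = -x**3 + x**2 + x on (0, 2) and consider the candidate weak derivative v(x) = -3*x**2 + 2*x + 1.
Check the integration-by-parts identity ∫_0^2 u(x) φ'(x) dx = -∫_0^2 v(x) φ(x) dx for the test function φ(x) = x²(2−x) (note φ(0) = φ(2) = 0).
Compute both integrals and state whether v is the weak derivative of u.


LHS = 28/15, RHS = 28/15. Yes, v = u' weakly.

u(x) = -x**3 + x**2 + x, classical derivative u'(x) = -3*x**2 + 2*x + 1.
φ(x) = x²(2−x), so φ'(x) = x*(4 - 3*x).
Note φ(0) = φ(2) = 0, so the boundary term u·φ vanishes.
LHS = ∫_0^2 u(x) φ'(x) dx = ∫_0^2 (3*x^5 - 7*x^4 + x^3 + 4*x^2) dx. Term by term:
  ∫_0^2 3*x^5 dx = 32;  ∫_0^2 -7*x^4 dx = -224/5;  ∫_0^2 x^3 dx = 4;
  ∫_0^2 4*x^2 dx = 32/3.
Sum: 32 − 224/5 + 4 + 32/3 = 28/15.
So LHS = 28/15.
∫_0^2 v(x) φ(x) dx = ∫_0^2 (3*x^5 - 8*x^4 + 3*x^3 + 2*x^2) dx. Term by term:
  ∫_0^2 3*x^5 dx = 32;  ∫_0^2 -8*x^4 dx = -256/5;  ∫_0^2 3*x^3 dx = 12;
  ∫_0^2 2*x^2 dx = 16/3.
Sum: 32 − 256/5 + 12 + 16/3 = -28/15.
So RHS = -∫_0^2 v(x) φ(x) dx = 28/15.
LHS = RHS, so the identity holds for this test φ.
Moreover u is smooth here and v(x) = u'(x) = -3*x**2 + 2*x + 1 pointwise, so the identity holds for every test function. Hence v is the weak derivative of u.


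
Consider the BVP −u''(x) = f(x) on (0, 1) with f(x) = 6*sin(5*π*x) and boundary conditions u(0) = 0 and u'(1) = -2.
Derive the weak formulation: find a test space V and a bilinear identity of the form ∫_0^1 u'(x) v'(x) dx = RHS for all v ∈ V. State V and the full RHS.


V = {v ∈ H^1(0, 1) : v(0) = 0} (test functions vanish at x = 0 where u is specified); weak form: ∫_0^1 u'v' dx = ∫_0^1 (6*sin(5*π*x)) v dx − 2·v(1) for all v ∈ V.

Multiply both sides by a test function v and integrate from 0 to 1:
  ∫_0^1 −u''(x) v(x) dx = ∫_0^1 f(x) v(x) dx.
Integrate the LHS by parts once:
  ∫_0^1 −u'' v dx = −[u'(x) v(x)]_0^1 + ∫_0^1 u'(x) v'(x) dx.
Thus ∫_0^1 u'(x) v'(x) dx = ∫_0^1 f(x) v(x) dx + [u'(x) v(x)]_0^1.
Choose V so that boundary terms are either known or forced to vanish.
Mixed BC: u(0) = 0 (Dirichlet) and u'(1) = -2 (Neumann). Define V = {v ∈ H^1(0, 1) : v(0) = 0}. Then [u' v]_0^1 = u'(1)·v(1) − u'(0)·0 = − 2·v(1).
Weak formulation: find u (satisfying any essential BC) such that ∫_0^1 u'(x) v'(x) dx = ∫_0^1 f v dx − 2·v(1) for all v ∈ V (Dirichlet at 0 absorbed into V; Neumann datum at x = 1 contributes the boundary term).
Substituting f(x) = 6*sin(5*π*x), the right-hand side is ∫_0^1 (6*sin(5*π*x)) v dx − 2·v(1).


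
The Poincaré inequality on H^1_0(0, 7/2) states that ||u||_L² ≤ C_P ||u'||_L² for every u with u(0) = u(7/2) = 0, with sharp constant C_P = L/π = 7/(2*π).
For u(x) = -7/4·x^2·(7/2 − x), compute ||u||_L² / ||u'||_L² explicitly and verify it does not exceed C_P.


||u||_L² / ||u'||_L² = sqrt(14)/4 < C_P = 7/(2*π).

u(x) = -7/4·x^2·(7/2 − x), so u'(x) = 7*x*(3*x - 7)/4.
u(x) = -7/4·x^2·(7/2 − x) vanishes at x = 0 and x = 7/2, so u ∈ H^1_0(0, 7/2). Differentiate via the product rule and integrate the resulting polynomials term by term.
  ∫_0^7/2 u² dx = ∫_0^7/2 (49*x^6/16 - 343*x^5/16 + 2401*x^4/64) dx. Term by term:
    ∫_0^7/2 49*x^6/16 dx = 5764801/2048;  ∫_0^7/2 -343*x^5/16 dx = -40353607/6144;  ∫_0^7/2 2401*x^4/64 dx = 40353607/10240.
  Sum: 5764801/2048 − 40353607/6144 + 40353607/10240 = 5764801/30720.
  ∫_0^7/2 (u')² dx = ∫_0^7/2 (441*x^4/16 - 1029*x^3/8 + 2401*x^2/16) dx. Term by term:
    ∫_0^7/2 441*x^4/16 dx = 7411887/2560;  ∫_0^7/2 -1029*x^3/8 dx = -2470629/512;  ∫_0^7/2 2401*x^2/16 dx = 823543/384.
  Sum: 7411887/2560 − 2470629/512 + 823543/384 = 823543/3840.
∫_0^7/2 u² dx = 5764801/30720, so ||u||_L² = 2401*sqrt(30)/960.
∫_0^7/2 (u')² dx = 823543/3840, so ||u'||_L² = 343*sqrt(105)/240.
Ratio ||u||_L² / ||u'||_L² = sqrt(14)/4.
Sharp Poincaré constant on H^1_0(0, 7/2) is C_P = L/π = 7/(2*π), achieved by sin(2*π/7·x).
A polynomial bump cannot attain the sharp Poincaré constant (only the first sine eigenfunction does), so the ratio is strictly less than C_P, consistent with ||u||_L² ≤ C_P ||u'||_L².


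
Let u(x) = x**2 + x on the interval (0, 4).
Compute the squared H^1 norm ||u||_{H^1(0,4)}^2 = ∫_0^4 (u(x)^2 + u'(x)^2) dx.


||u||_{H^1}^2 = 7132/15

The H^1 norm (squared) on an interval (0, L) is
  ||u||_{H^1}^2 = ∫_0^L u(x)^2 dx + ∫_0^L u'(x)^2 dx.
Compute u'(x) = 2*x + 1.
Then u(x)^2 = x**4 + 2*x**3 + x**2 and u'(x)^2 = 4*x**2 + 4*x + 1.
Integrate each monomial from 0 to 4 using ∫_0^4 c·x^n dx = c·4^(n+1)/(n+1):
  ∫_0^4 u(x)^2 dx = ∫_0^4 (x^4 + 2*x^3 + x^2) dx. Term by term:
    ∫_0^4 x^4 dx = 1024/5;  ∫_0^4 2*x^3 dx = 128;  ∫_0^4 x^2 dx = 64/3.
  Sum: 1024/5 + 128 + 64/3 = 5312/15.
  ∫_0^4 u'(x)^2 dx = ∫_0^4 (4*x^2 + 4*x + 1) dx. Term by term:
    ∫_0^4 4*x^2 dx = 256/3;  ∫_0^4 4*x dx = 32;  ∫_0^4 1 dx = 4.
  Sum: 256/3 + 32 + 4 = 364/3.
Adding: ||u||_{H^1}^2 = 5312/15 + 364/3 = 7132/15.


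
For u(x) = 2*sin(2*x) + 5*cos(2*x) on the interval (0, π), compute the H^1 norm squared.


||u||_{H^1(0,π)}^2 = 145*π/2

u'(x) = -10*sin(2*x) + 4*cos(2*x).
Expand u² and (u')² and integrate term by term on (0, π), using: for integers n ≥ 1, ∫_0^π sin²(nx) dx = ∫_0^π cos²(nx) dx = π/2; for n ≠ n', ∫_0^π sin(nx)sin(n'x) dx = ∫_0^π cos(nx)cos(n'x) dx = 0; and by product-to-sum, ∫_0^π sin(nx)cos(n'x) dx = ½∫_0^π [sin((n+n')x) + sin((n−n')x)] dx, which is 0 when n+n' is even and 2n/(n²−n'²) when n+n' is odd (it need not vanish on (0, π)).
  u² squared terms: (2)²·∫sin(2x)² dx = 4·π/2 = 2*π;  (5)²·∫cos(2x)² dx = 25·π/2 = 25*π/2.
  u² cross terms: 2·(2)·(5)·∫sin(2x)·cos(2x) dx = 20·(0) = 0.
  So ∫_0^π u² dx = 2*π + 25*π/2 + 0 = 29*π/2.
  (u')² squared terms: (-10)²·∫sin(2x)² dx = 100·π/2 = 50*π;  (4)²·∫cos(2x)² dx = 16·π/2 = 8*π.
  (u')² cross terms: 2·(-10)·(4)·∫sin(2x)·cos(2x) dx = -80·(0) = 0.
  So ∫_0^π (u')² dx = 50*π + 8*π + 0 = 58*π.
||u||_{H^1}^2 = (29*π/2) + (58*π) = 145*π/2.


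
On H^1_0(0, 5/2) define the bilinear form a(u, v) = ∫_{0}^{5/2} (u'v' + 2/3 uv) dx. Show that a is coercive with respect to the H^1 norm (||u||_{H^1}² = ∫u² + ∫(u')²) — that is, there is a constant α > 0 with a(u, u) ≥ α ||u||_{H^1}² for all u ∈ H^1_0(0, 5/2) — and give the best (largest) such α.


α = 2*(25 + 6*π^2)/(3*(25 + 4*π^2))

Coercivity of a(·,·) on H^1_0(0, 5/2) means a(u, u) ≥ α ||u||_{H^1}² for every u ∈ H^1_0.
The interval has length L = 5/2, and Poincaré/coercivity depend only on L. Here a(u, u) = ∫(u')² + (2/3)·∫u².
Here 0 < c = 2/3 < 1. The condition a(u,u) ≥ α||u||_{H^1}² reads (1−α)∫(u')² ≥ (α−c)∫u². Any admissible α is ≤ 1 (rapidly oscillating u have ∫u²/∫(u')² → 0), and α = 1 would force 0 ≥ (1−c)∫u², impossible since c < 1; so 1−α > 0. By the sharp Poincaré inequality on H^1_0 of an interval of length L, ∫(u')² ≥ (π/L)²∫u² with equality for the first sine mode sin(π(x−x₀)/L) (x₀ the left endpoint), so the inequality holds for all u iff (1−α)(π/L)² ≥ α − c, i.e. α ≤ ((π/L)² + c)/((π/L)² + 1) = (1 + c(L/π)²)/(1 + (L/π)²). With (π/L)² = 4*π^2/25 and c = 2/3, the largest admissible constant is α = ((π/L)² + c)/((π/L)² + 1).
Simplifying, α = 2*(25 + 6*π^2)/(3*(25 + 4*π^2)).


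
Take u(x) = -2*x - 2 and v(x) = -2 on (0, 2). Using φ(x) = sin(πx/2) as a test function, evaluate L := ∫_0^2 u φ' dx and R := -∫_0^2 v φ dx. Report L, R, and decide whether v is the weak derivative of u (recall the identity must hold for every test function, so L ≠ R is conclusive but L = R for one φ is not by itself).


LHS = 8/π, RHS = 8/π. Yes, v = u' weakly.

u(x) = -2*x - 2, classical derivative u'(x) = -2.
φ(x) = sin(πx/2), so φ'(x) = π*cos(π*x/2)/2.
Note φ(0) = φ(2) = 0, so the boundary term u·φ vanishes.
LHS = ∫_0^2 u(x) φ'(x) dx = ∫_0^2 (-π*x*cos(π*x/2) - π*cos(π*x/2)) dx. Term by term:
  ∫_0^2 -π*cos(π*x/2) dx = 0;  ∫_0^2 -π*x*cos(π*x/2) dx = 8/π.
Sum: 0 + 8/π = 8/π.
So LHS = 8/π.
∫_0^2 v(x) φ(x) dx = ∫_0^2 (-2*sin(π*x/2)) dx. Term by term:
  ∫_0^2 -2*sin(π*x/2) dx = -8/π.
So RHS = -∫_0^2 v(x) φ(x) dx = 8/π.
LHS = RHS, so the identity holds for this test φ.
Moreover u is smooth here and v(x) = u'(x) = -2 pointwise, so the identity holds for every test function. Hence v is the weak derivative of u.


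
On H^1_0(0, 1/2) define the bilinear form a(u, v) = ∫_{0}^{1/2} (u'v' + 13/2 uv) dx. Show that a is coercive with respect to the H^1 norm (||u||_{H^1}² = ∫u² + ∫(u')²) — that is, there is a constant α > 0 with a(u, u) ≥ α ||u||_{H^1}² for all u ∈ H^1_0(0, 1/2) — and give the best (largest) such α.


α = 1

Coercivity of a(·,·) on H^1_0(0, 1/2) means a(u, u) ≥ α ||u||_{H^1}² for every u ∈ H^1_0.
The interval has length L = 1/2, and Poincaré/coercivity depend only on L. Here a(u, u) = ∫(u')² + (13/2)·∫u².
Here c = 13/2 ≥ 1, so a(u,u) = ∫(u')² + c∫u² ≥ ∫(u')² + ∫u² = ||u||_{H^1}², i.e. α = 1 works. No larger α is possible: a(u,u) ≥ α||u||_{H^1}² means (1−α)∫(u')² ≥ (α−c)∫u², and for the modes u_n = sin(nπ(x−x₀)/L) (x₀ the left endpoint) one has ∫u_n²/∫(u_n')² = (L/(nπ))² → 0, so a(u_n,u_n)/||u_n||_{H^1}² → 1. Hence the optimal constant is α = 1.
Therefore α = 1.


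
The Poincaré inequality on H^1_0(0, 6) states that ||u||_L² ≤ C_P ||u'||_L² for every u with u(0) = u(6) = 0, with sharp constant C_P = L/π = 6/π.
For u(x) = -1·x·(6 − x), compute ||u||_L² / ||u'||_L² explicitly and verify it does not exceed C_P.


||u||_L² / ||u'||_L² = 3*sqrt(10)/5 < C_P = 6/π.

u(x) = -1·x·(6 − x), so u'(x) = 2*x - 6.
u(x) = -1·x·(6 − x) vanishes at x = 0 and x = 6, so u ∈ H^1_0(0, 6). Differentiate via the product rule and integrate the resulting polynomials term by term.
  ∫_0^6 u² dx = ∫_0^6 (x^4 - 12*x^3 + 36*x^2) dx. Term by term:
    ∫_0^6 x^4 dx = 7776/5;  ∫_0^6 -12*x^3 dx = -3888;  ∫_0^6 36*x^2 dx = 2592.
  Sum: 7776/5 − 3888 + 2592 = 1296/5.
  ∫_0^6 (u')² dx = ∫_0^6 (4*x^2 - 24*x + 36) dx. Term by term:
    ∫_0^6 4*x^2 dx = 288;  ∫_0^6 -24*x dx = -432;  ∫_0^6 36 dx = 216.
  Sum: 288 − 432 + 216 = 72.
∫_0^6 u² dx = 1296/5, so ||u||_L² = 36*sqrt(5)/5.
∫_0^6 (u')² dx = 72, so ||u'||_L² = 6*sqrt(2).
Ratio ||u||_L² / ||u'||_L² = 3*sqrt(10)/5.
Sharp Poincaré constant on H^1_0(0, 6) is C_P = L/π = 6/π, achieved by sin(π/6·x).
A polynomial bump cannot attain the sharp Poincaré constant (only the first sine eigenfunction does), so the ratio is strictly less than C_P, consistent with ||u||_L² ≤ C_P ||u'||_L².


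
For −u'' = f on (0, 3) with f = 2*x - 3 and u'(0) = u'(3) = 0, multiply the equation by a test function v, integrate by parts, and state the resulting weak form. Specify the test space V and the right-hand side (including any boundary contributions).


V = H^1(0, 3) (no boundary constraint on v; u is determined up to an additive constant); weak form: ∫_0^3 u'v' dx = ∫_0^3 (2*x - 3) v dx for all v ∈ V.

Multiply both sides by a test function v and integrate from 0 to 3:
  ∫_0^3 −u''(x) v(x) dx = ∫_0^3 f(x) v(x) dx.
Integrate the LHS by parts once:
  ∫_0^3 −u'' v dx = −[u'(x) v(x)]_0^3 + ∫_0^3 u'(x) v'(x) dx.
Thus ∫_0^3 u'(x) v'(x) dx = ∫_0^3 f(x) v(x) dx + [u'(x) v(x)]_0^3.
Choose V so that boundary terms are either known or forced to vanish.
u has homogeneous Neumann: u'(0) = u'(3) = 0. So [u' v]_0^3 = 0·v(3) − 0·v(0) = 0 for any v; take V = H^1(0, 3).
Weak formulation: find u (satisfying any essential BC) such that ∫_0^3 u'(x) v'(x) dx = ∫_0^3 f v dx for all v ∈ V (homogeneous Neumann, so boundary terms vanish).
Substituting f(x) = 2*x - 3, the right-hand side is ∫_0^3 (2*x - 3) v dx.
Compatibility check (pure Neumann): taking v ≡ 1 ∈ V gives 0 = ∫_0^3 f dx + (0) − (0), i.e. ∫_0^3 f dx must equal u'(0) − u'(3) = 0. Indeed ∫_0^3 (2*x - 3) dx = 0, so the data are compatible. The solution is then unique only up to an additive constant (fix it e.g. by requiring ∫_0^3 u dx = 0).


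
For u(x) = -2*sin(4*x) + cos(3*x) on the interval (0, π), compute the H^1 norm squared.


||u||_{H^1(0,π)}^2 = -320/7 + 39*π

u'(x) = -3*sin(3*x) - 8*cos(4*x).
Expand u² and (u')² and integrate term by term on (0, π), using: for integers n ≥ 1, ∫_0^π sin²(nx) dx = ∫_0^π cos²(nx) dx = π/2; for n ≠ n', ∫_0^π sin(nx)sin(n'x) dx = ∫_0^π cos(nx)cos(n'x) dx = 0; and by product-to-sum, ∫_0^π sin(nx)cos(n'x) dx = ½∫_0^π [sin((n+n')x) + sin((n−n')x)] dx, which is 0 when n+n' is even and 2n/(n²−n'²) when n+n' is odd (it need not vanish on (0, π)).
  u² squared terms: (-2)²·∫sin(4x)² dx = 4·π/2 = 2*π;  (1)²·∫cos(3x)² dx = 1·π/2 = π/2.
  u² cross terms: 2·(-2)·(1)·∫sin(4x)·cos(3x) dx = -4·(8/7) = -32/7.
  So ∫_0^π u² dx = 2*π + π/2 − 32/7 = -32/7 + 5*π/2.
  (u')² squared terms: (-8)²·∫cos(4x)² dx = 64·π/2 = 32*π;  (-3)²·∫sin(3x)² dx = 9·π/2 = 9*π/2.
  (u')² cross terms: 2·(-8)·(-3)·∫cos(4x)·sin(3x) dx = 48·(-6/7) = -288/7.
  So ∫_0^π (u')² dx = 32*π + 9*π/2 − 288/7 = -288/7 + 73*π/2.
||u||_{H^1}^2 = (-32/7 + 5*π/2) + (-288/7 + 73*π/2) = -320/7 + 39*π.


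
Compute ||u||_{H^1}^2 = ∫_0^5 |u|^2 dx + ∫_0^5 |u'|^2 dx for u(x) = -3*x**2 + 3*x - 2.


||u||_{H^1}^2 = 9305/2

The H^1 norm (squared) on an interval (0, L) is
  ||u||_{H^1}^2 = ∫_0^L u(x)^2 dx + ∫_0^L u'(x)^2 dx.
Compute u'(x) = 3 - 6*x.
Then u(x)^2 = 9*x**4 - 18*x**3 + 21*x**2 - 12*x + 4 and u'(x)^2 = 36*x**2 - 36*x + 9.
Integrate each monomial from 0 to 5 using ∫_0^5 c·x^n dx = c·5^(n+1)/(n+1):
  ∫_0^5 u(x)^2 dx = ∫_0^5 (9*x^4 - 18*x^3 + 21*x^2 - 12*x + 4) dx. Term by term:
    ∫_0^5 9*x^4 dx = 5625;  ∫_0^5 -18*x^3 dx = -5625/2;  ∫_0^5 21*x^2 dx = 875;
    ∫_0^5 -12*x dx = -150;  ∫_0^5 4 dx = 20.
  Sum: 5625 − 5625/2 + 875 − 150 + 20 = 7115/2.
  ∫_0^5 u'(x)^2 dx = ∫_0^5 (36*x^2 - 36*x + 9) dx. Term by term:
    ∫_0^5 36*x^2 dx = 1500;  ∫_0^5 -36*x dx = -450;  ∫_0^5 9 dx = 45.
  Sum: 1500 − 450 + 45 = 1095.
Adding: ||u||_{H^1}^2 = 7115/2 + 1095 = 9305/2.


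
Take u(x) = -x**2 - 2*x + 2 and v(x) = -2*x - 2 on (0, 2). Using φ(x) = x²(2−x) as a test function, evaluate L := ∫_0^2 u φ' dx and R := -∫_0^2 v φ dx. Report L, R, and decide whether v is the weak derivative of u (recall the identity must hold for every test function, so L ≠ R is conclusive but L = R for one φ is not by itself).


LHS = 88/15, RHS = 88/15. Yes, v = u' weakly.

u(x) = -x**2 - 2*x + 2, classical derivative u'(x) = -2*x - 2.
φ(x) = x²(2−x), so φ'(x) = x*(4 - 3*x).
Note φ(0) = φ(2) = 0, so the boundary term u·φ vanishes.
LHS = ∫_0^2 u(x) φ'(x) dx = ∫_0^2 (3*x^4 + 2*x^3 - 14*x^2 + 8*x) dx. Term by term:
  ∫_0^2 3*x^4 dx = 96/5;  ∫_0^2 2*x^3 dx = 8;  ∫_0^2 -14*x^2 dx = -112/3;
  ∫_0^2 8*x dx = 16.
Sum: 96/5 + 8 − 112/3 + 16 = 88/15.
So LHS = 88/15.
∫_0^2 v(x) φ(x) dx = ∫_0^2 (2*x^4 - 2*x^3 - 4*x^2) dx. Term by term:
  ∫_0^2 2*x^4 dx = 64/5;  ∫_0^2 -2*x^3 dx = -8;  ∫_0^2 -4*x^2 dx = -32/3.
Sum: 64/5 − 8 − 32/3 = -88/15.
So RHS = -∫_0^2 v(x) φ(x) dx = 88/15.
LHS = RHS, so the identity holds for this test φ.
Moreover u is smooth here and v(x) = u'(x) = -2*x - 2 pointwise, so the identity holds for every test function. Hence v is the weak derivative of u.


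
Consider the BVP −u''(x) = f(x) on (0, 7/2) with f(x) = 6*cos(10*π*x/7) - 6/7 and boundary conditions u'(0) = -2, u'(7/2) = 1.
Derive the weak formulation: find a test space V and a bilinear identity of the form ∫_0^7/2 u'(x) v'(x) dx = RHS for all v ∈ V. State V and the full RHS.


V = H^1(0, 7/2) (v unrestricted at boundary; u is determined up to an additive constant); weak form: ∫_0^7/2 u'v' dx = ∫_0^7/2 (6*cos(10*π*x/7) - 6/7) v dx + v(7/2) + 2·v(0) for all v ∈ V.

Multiply both sides by a test function v and integrate from 0 to 7/2:
  ∫_0^7/2 −u''(x) v(x) dx = ∫_0^7/2 f(x) v(x) dx.
Integrate the LHS by parts once:
  ∫_0^7/2 −u'' v dx = −[u'(x) v(x)]_0^7/2 + ∫_0^7/2 u'(x) v'(x) dx.
Thus ∫_0^7/2 u'(x) v'(x) dx = ∫_0^7/2 f(x) v(x) dx + [u'(x) v(x)]_0^7/2.
Choose V so that boundary terms are either known or forced to vanish.
u has inhomogeneous Neumann u'(0) = -2, u'(7/2) = 1. [u' v]_0^7/2 = (1)·v(7/2) − (-2)·v(0) = v(7/2) + 2·v(0). Take V = H^1(0, 7/2); boundary term becomes part of RHS.
Weak formulation: find u (satisfying any essential BC) such that ∫_0^7/2 u'(x) v'(x) dx = ∫_0^7/2 f v dx + v(7/2) + 2·v(0) for all v ∈ V (Neumann data are natural BCs: they enter the RHS as boundary terms).
Substituting f(x) = 6*cos(10*π*x/7) - 6/7, the right-hand side is ∫_0^7/2 (6*cos(10*π*x/7) - 6/7) v dx + v(7/2) + 2·v(0).
Compatibility check (pure Neumann): taking v ≡ 1 ∈ V gives 0 = ∫_0^7/2 f dx + (1) − (-2), i.e. ∫_0^7/2 f dx must equal u'(0) − u'(7/2) = -3. Indeed ∫_0^7/2 (6*cos(10*π*x/7) - 6/7) dx = -3, so the data are compatible. The solution is then unique only up to an additive constant (fix it e.g. by requiring ∫_0^7/2 u dx = 0).


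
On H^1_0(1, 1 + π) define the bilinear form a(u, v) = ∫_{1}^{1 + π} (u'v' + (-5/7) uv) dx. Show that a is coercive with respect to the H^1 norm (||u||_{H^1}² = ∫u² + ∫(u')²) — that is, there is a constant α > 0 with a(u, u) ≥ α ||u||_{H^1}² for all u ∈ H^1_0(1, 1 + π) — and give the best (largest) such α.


α = 1/7

Coercivity of a(·,·) on H^1_0(1, 1 + π) means a(u, u) ≥ α ||u||_{H^1}² for every u ∈ H^1_0.
The interval has length L = π, and Poincaré/coercivity depend only on L. Here a(u, u) = ∫(u')² + (-5/7)·∫u².
Here c = -5/7 < 0 with |c| < (π/L)² = 1, so coercivity still holds. The condition a(u,u) ≥ α||u||_{H^1}² reads (1−α)∫(u')² ≥ (α−c)∫u². Any admissible α is ≤ 1 (rapidly oscillating u have ∫u²/∫(u')² → 0), and α = 1 would force 0 ≥ (1−c)∫u², impossible since c < 1; so 1−α > 0. By the sharp Poincaré inequality on H^1_0 of an interval of length L, ∫(u')² ≥ (π/L)²∫u² with equality for the first sine mode sin(π(x−x₀)/L) (x₀ the left endpoint), so the inequality holds for all u iff (1−α)(π/L)² ≥ α − c, i.e. α ≤ ((π/L)² + c)/((π/L)² + 1) = (1 + c(L/π)²)/(1 + (L/π)²). (Direct route, valid since c ≤ 0: Poincaré gives c∫u² ≥ c(L/π)²∫(u')², so a(u,u) ≥ (1 + c(L/π)²)∫(u')², while ||u||_{H^1}² ≤ (1 + (L/π)²)∫(u')²; dividing yields the same α.) With (π/L)² = 1 and c = -5/7, the largest admissible constant is α = ((π/L)² + c)/((π/L)² + 1).
Simplifying, α = 1/7.


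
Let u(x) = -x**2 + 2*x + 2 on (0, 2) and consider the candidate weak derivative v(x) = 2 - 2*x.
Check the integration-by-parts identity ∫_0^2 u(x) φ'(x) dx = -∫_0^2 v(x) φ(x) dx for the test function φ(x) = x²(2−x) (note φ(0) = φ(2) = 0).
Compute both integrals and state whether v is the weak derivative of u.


LHS = 8/15, RHS = 8/15. Yes, v = u' weakly.

u(x) = -x**2 + 2*x + 2, classical derivative u'(x) = 2 - 2*x.
φ(x) = x²(2−x), so φ'(x) = x*(4 - 3*x).
Note φ(0) = φ(2) = 0, so the boundary term u·φ vanishes.
LHS = ∫_0^2 u(x) φ'(x) dx = ∫_0^2 (3*x^4 - 10*x^3 + 2*x^2 + 8*x) dx. Term by term:
  ∫_0^2 3*x^4 dx = 96/5;  ∫_0^2 -10*x^3 dx = -40;  ∫_0^2 2*x^2 dx = 16/3;
  ∫_0^2 8*x dx = 16.
Sum: 96/5 − 40 + 16/3 + 16 = 8/15.
So LHS = 8/15.
∫_0^2 v(x) φ(x) dx = ∫_0^2 (2*x^4 - 6*x^3 + 4*x^2) dx. Term by term:
  ∫_0^2 2*x^4 dx = 64/5;  ∫_0^2 -6*x^3 dx = -24;  ∫_0^2 4*x^2 dx = 32/3.
Sum: 64/5 − 24 + 32/3 = -8/15.
So RHS = -∫_0^2 v(x) φ(x) dx = 8/15.
LHS = RHS, so the identity holds for this test φ.
Moreover u is smooth here and v(x) = u'(x) = 2 - 2*x pointwise, so the identity holds for every test function. Hence v is the weak derivative of u.


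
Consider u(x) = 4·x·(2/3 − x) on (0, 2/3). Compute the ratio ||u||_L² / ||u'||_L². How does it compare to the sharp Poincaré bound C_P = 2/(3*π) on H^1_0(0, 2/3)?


||u||_L² / ||u'||_L² = sqrt(10)/15 < C_P = 2/(3*π).

u(x) = 4·x·(2/3 − x), so u'(x) = 8/3 - 8*x.
u(x) = 4·x·(2/3 − x) vanishes at x = 0 and x = 2/3, so u ∈ H^1_0(0, 2/3). Differentiate via the product rule and integrate the resulting polynomials term by term.
  ∫_0^2/3 u² dx = ∫_0^2/3 (16*x^4 - 64*x^3/3 + 64*x^2/9) dx. Term by term:
    ∫_0^2/3 16*x^4 dx = 512/1215;  ∫_0^2/3 -64*x^3/3 dx = -256/243;  ∫_0^2/3 64*x^2/9 dx = 512/729.
  Sum: 512/1215 − 256/243 + 512/729 = 256/3645.
  ∫_0^2/3 (u')² dx = ∫_0^2/3 (64*x^2 - 128*x/3 + 64/9) dx. Term by term:
    ∫_0^2/3 64*x^2 dx = 512/81;  ∫_0^2/3 -128*x/3 dx = -256/27;  ∫_0^2/3 64/9 dx = 128/27.
  Sum: 512/81 − 256/27 + 128/27 = 128/81.
∫_0^2/3 u² dx = 256/3645, so ||u||_L² = 16*sqrt(5)/135.
∫_0^2/3 (u')² dx = 128/81, so ||u'||_L² = 8*sqrt(2)/9.
Ratio ||u||_L² / ||u'||_L² = sqrt(10)/15.
Sharp Poincaré constant on H^1_0(0, 2/3) is C_P = L/π = 2/(3*π), achieved by sin(3*π/2·x).
A polynomial bump cannot attain the sharp Poincaré constant (only the first sine eigenfunction does), so the ratio is strictly less than C_P, consistent with ||u||_L² ≤ C_P ||u'||_L².


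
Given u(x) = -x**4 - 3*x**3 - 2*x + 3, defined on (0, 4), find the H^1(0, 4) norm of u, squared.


||u||_{H^1}^2 = 65260124/315

The H^1 norm (squared) on an interval (0, L) is
  ||u||_{H^1}^2 = ∫_0^L u(x)^2 dx + ∫_0^L u'(x)^2 dx.
Compute u'(x) = -4*x**3 - 9*x**2 - 2.
Then u(x)^2 = x**8 + 6*x**7 + 9*x**6 + 4*x**5 + 6*x**4 - 18*x**3 + 4*x**2 - 12*x + 9 and u'(x)^2 = 16*x**6 + 72*x**5 + 81*x**4 + 16*x**3 + 36*x**2 + 4.
Integrate each monomial from 0 to 4 using ∫_0^4 c·x^n dx = c·4^(n+1)/(n+1):
  ∫_0^4 u(x)^2 dx = ∫_0^4 (x^8 + 6*x^7 + 9*x^6 + 4*x^5 + 6*x^4 - 18*x^3 + 4*x^2 - 12*x + 9) dx. Term by term:
    ∫_0^4 x^8 dx = 262144/9;  ∫_0^4 6*x^7 dx = 49152;  ∫_0^4 9*x^6 dx = 147456/7;
    ∫_0^4 4*x^5 dx = 8192/3;  ∫_0^4 6*x^4 dx = 6144/5;  ∫_0^4 -18*x^3 dx = -1152;
    ∫_0^4 4*x^2 dx = 256/3;  ∫_0^4 -12*x dx = -96;  ∫_0^4 9 dx = 36.
  Sum: 262144/9 + 49152 + 147456/7 + 8192/3 + 6144/5 − 1152 + 256/3 − 96 + 36 = 32185772/315.
  ∫_0^4 u'(x)^2 dx = ∫_0^4 (16*x^6 + 72*x^5 + 81*x^4 + 16*x^3 + 36*x^2 + 4) dx. Term by term:
    ∫_0^4 16*x^6 dx = 262144/7;  ∫_0^4 72*x^5 dx = 49152;  ∫_0^4 81*x^4 dx = 82944/5;
    ∫_0^4 16*x^3 dx = 1024;  ∫_0^4 36*x^2 dx = 768;  ∫_0^4 4 dx = 16.
  Sum: 262144/7 + 49152 + 82944/5 + 1024 + 768 + 16 = 3674928/35.
Adding: ||u||_{H^1}^2 = 32185772/315 + 3674928/35 = 65260124/315.


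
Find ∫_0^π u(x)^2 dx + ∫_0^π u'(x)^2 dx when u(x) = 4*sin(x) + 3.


||u||_{H^1(0,π)}^2 = 48 + 25*π

u'(x) = 4*cos(x).
Expand u² and (u')² and integrate term by term on (0, π), using: for integers n ≥ 1, ∫_0^π sin²(nx) dx = ∫_0^π cos²(nx) dx = π/2; for n ≠ n', ∫_0^π sin(nx)sin(n'x) dx = ∫_0^π cos(nx)cos(n'x) dx = 0; and by product-to-sum, ∫_0^π sin(nx)cos(n'x) dx = ½∫_0^π [sin((n+n')x) + sin((n−n')x)] dx, which is 0 when n+n' is even and 2n/(n²−n'²) when n+n' is odd (it need not vanish on (0, π)). For the constant mode: ∫_0^π 1 dx = π, ∫_0^π cos(nx) dx = 0, ∫_0^π sin(nx) dx = (1−(−1)^n)/n.
  u² squared terms: (3)²·∫1 dx = 9·π = 9*π;  (4)²·∫sin(x)² dx = 16·π/2 = 8*π.
  u² cross terms: 2·(3)·(4)·∫1·sin(x) dx = 24·(2) = 48.
  So ∫_0^π u² dx = 9*π + 8*π + 48 = 48 + 17*π.
  (u')² squared terms: (4)²·∫cos(x)² dx = 16·π/2 = 8*π.
  So ∫_0^π (u')² dx = 8*π.
||u||_{H^1}^2 = (48 + 17*π) + (8*π) = 48 + 25*π.


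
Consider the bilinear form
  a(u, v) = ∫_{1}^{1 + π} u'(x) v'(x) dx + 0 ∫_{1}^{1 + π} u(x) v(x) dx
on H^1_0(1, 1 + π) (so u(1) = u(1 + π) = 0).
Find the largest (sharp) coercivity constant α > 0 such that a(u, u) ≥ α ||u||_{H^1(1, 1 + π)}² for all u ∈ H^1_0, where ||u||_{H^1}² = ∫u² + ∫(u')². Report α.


α = 1/2

Coercivity of a(·,·) on H^1_0(1, 1 + π) means a(u, u) ≥ α ||u||_{H^1}² for every u ∈ H^1_0.
The interval has length L = π, and Poincaré/coercivity depend only on L. Here a(u, u) = ∫(u')² + (0)·∫u².
Here c = 0, so a(u,u) = ∫(u')² alone. The condition a(u,u) ≥ α||u||_{H^1}² reads (1−α)∫(u')² ≥ (α−c)∫u². Any admissible α is ≤ 1 (rapidly oscillating u have ∫u²/∫(u')² → 0), and α = 1 would force 0 ≥ (1−c)∫u², impossible since c < 1; so 1−α > 0. By the sharp Poincaré inequality on H^1_0 of an interval of length L, ∫(u')² ≥ (π/L)²∫u² with equality for the first sine mode sin(π(x−x₀)/L) (x₀ the left endpoint), so the inequality holds for all u iff (1−α)(π/L)² ≥ α − c, i.e. α ≤ ((π/L)² + c)/((π/L)² + 1) = (1 + c(L/π)²)/(1 + (L/π)²). (Direct route, valid since c ≤ 0: Poincaré gives c∫u² ≥ c(L/π)²∫(u')², so a(u,u) ≥ (1 + c(L/π)²)∫(u')², while ||u||_{H^1}² ≤ (1 + (L/π)²)∫(u')²; dividing yields the same α.) With (π/L)² = 1 and c = 0, the largest admissible constant is α = ((π/L)² + c)/((π/L)² + 1).
Simplifying, α = 1/2.


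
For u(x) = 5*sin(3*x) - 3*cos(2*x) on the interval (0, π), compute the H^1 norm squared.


||u||_{H^1(0,π)}^2 = -180 + 295*π/2

u'(x) = 6*sin(2*x) + 15*cos(3*x).
Expand u² and (u')² and integrate term by term on (0, π), using: for integers n ≥ 1, ∫_0^π sin²(nx) dx = ∫_0^π cos²(nx) dx = π/2; for n ≠ n', ∫_0^π sin(nx)sin(n'x) dx = ∫_0^π cos(nx)cos(n'x) dx = 0; and by product-to-sum, ∫_0^π sin(nx)cos(n'x) dx = ½∫_0^π [sin((n+n')x) + sin((n−n')x)] dx, which is 0 when n+n' is even and 2n/(n²−n'²) when n+n' is odd (it need not vanish on (0, π)).
  u² squared terms: (-3)²·∫cos(2x)² dx = 9·π/2 = 9*π/2;  (5)²·∫sin(3x)² dx = 25·π/2 = 25*π/2.
  u² cross terms: 2·(-3)·(5)·∫cos(2x)·sin(3x) dx = -30·(6/5) = -36.
  So ∫_0^π u² dx = 9*π/2 + 25*π/2 − 36 = -36 + 17*π.
  (u')² squared terms: (6)²·∫sin(2x)² dx = 36·π/2 = 18*π;  (15)²·∫cos(3x)² dx = 225·π/2 = 225*π/2.
  (u')² cross terms: 2·(6)·(15)·∫sin(2x)·cos(3x) dx = 180·(-4/5) = -144.
  So ∫_0^π (u')² dx = 18*π + 225*π/2 − 144 = -144 + 261*π/2.
||u||_{H^1}^2 = (-36 + 17*π) + (-144 + 261*π/2) = -180 + 295*π/2.


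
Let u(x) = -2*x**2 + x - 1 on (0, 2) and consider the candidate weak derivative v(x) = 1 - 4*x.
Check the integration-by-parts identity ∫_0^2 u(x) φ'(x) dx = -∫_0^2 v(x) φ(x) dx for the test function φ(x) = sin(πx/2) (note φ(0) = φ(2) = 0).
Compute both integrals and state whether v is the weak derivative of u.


LHS = 12/π, RHS = 12/π. Yes, v = u' weakly.

u(x) = -2*x**2 + x - 1, classical derivative u'(x) = 1 - 4*x.
φ(x) = sin(πx/2), so φ'(x) = π*cos(π*x/2)/2.
Note φ(0) = φ(2) = 0, so the boundary term u·φ vanishes.
LHS = ∫_0^2 u(x) φ'(x) dx = ∫_0^2 (-π*x^2*cos(π*x/2) + π*x*cos(π*x/2)/2 - π*cos(π*x/2)/2) dx. Term by term:
  ∫_0^2 -π*cos(π*x/2)/2 dx = 0;  ∫_0^2 π*x*cos(π*x/2)/2 dx = -4/π;  ∫_0^2 -π*x^2*cos(π*x/2) dx = 16/π.
Sum: 0 − 4/π + 16/π = 12/π.
So LHS = 12/π.
∫_0^2 v(x) φ(x) dx = ∫_0^2 (-4*x*sin(π*x/2) + sin(π*x/2)) dx. Term by term:
  ∫_0^2 -4*x*sin(π*x/2) dx = -16/π;  ∫_0^2 sin(π*x/2) dx = 4/π.
Sum: -16/π + 4/π = -12/π.
So RHS = -∫_0^2 v(x) φ(x) dx = 12/π.
LHS = RHS, so the identity holds for this test φ.
Moreover u is smooth here and v(x) = u'(x) = 1 - 4*x pointwise, so the identity holds for every test function. Hence v is the weak derivative of u.


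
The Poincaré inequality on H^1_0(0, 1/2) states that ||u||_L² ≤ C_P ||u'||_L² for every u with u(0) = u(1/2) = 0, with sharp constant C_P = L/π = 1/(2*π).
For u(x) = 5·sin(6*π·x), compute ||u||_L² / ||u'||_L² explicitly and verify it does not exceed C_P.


||u||_L² / ||u'||_L² = 1/(6*π) < C_P = 1/(2*π).

u(x) = 5·sin(6*π·x), so u'(x) = 30*π*cos(6*π*x).
Writing u(x) = A·sin(kπx/L) with A = 5 and k = 3, use ∫_0^L sin²(kπx/L) dx = L/2 and ∫_0^L cos²(kπx/L) dx = L/2.
u² = 25·sin²(6*π·x) and (u')² = 900*π^2·cos²(6*π·x), and each of sin², cos² integrates to L/2 = 1/4 over (0, 1/2).
∫_0^1/2 u² dx = 25/4, so ||u||_L² = 5/2.
∫_0^1/2 (u')² dx = 225*π^2, so ||u'||_L² = 15*π.
Ratio ||u||_L² / ||u'||_L² = 1/(6*π).
Sharp Poincaré constant on H^1_0(0, 1/2) is C_P = L/π = 1/(2*π), achieved by sin(2*π·x).
This is the k = 3 harmonic; the ratio L/(kπ) is strictly less than C_P = L/π, consistent with the sharp inequality ||u||_L² ≤ C_P ||u'||_L².


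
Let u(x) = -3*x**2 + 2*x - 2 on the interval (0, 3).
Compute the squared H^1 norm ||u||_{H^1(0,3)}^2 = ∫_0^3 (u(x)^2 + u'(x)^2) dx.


||u||_{H^1}^2 = 2712/5

The H^1 norm (squared) on an interval (0, L) is
  ||u||_{H^1}^2 = ∫_0^L u(x)^2 dx + ∫_0^L u'(x)^2 dx.
Compute u'(x) = 2 - 6*x.
Then u(x)^2 = 9*x**4 - 12*x**3 + 16*x**2 - 8*x + 4 and u'(x)^2 = 36*x**2 - 24*x + 4.
Integrate each monomial from 0 to 3 using ∫_0^3 c·x^n dx = c·3^(n+1)/(n+1):
  ∫_0^3 u(x)^2 dx = ∫_0^3 (9*x^4 - 12*x^3 + 16*x^2 - 8*x + 4) dx. Term by term:
    ∫_0^3 9*x^4 dx = 2187/5;  ∫_0^3 -12*x^3 dx = -243;  ∫_0^3 16*x^2 dx = 144;
    ∫_0^3 -8*x dx = -36;  ∫_0^3 4 dx = 12.
  Sum: 2187/5 − 243 + 144 − 36 + 12 = 1572/5.
  ∫_0^3 u'(x)^2 dx = ∫_0^3 (36*x^2 - 24*x + 4) dx. Term by term:
    ∫_0^3 36*x^2 dx = 324;  ∫_0^3 -24*x dx = -108;  ∫_0^3 4 dx = 12.
  Sum: 324 − 108 + 12 = 228.
Adding: ||u||_{H^1}^2 = 1572/5 + 228 = 2712/5.


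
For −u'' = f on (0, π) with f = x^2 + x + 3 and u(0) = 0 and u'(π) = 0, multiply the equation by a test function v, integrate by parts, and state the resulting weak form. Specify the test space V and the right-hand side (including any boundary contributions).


V = {v ∈ H^1(0, π) : v(0) = 0} (test functions vanish at x = 0 where u is specified); weak form: ∫_0^π u'v' dx = ∫_0^π (x^2 + x + 3) v dx for all v ∈ V.

Multiply both sides by a test function v and integrate from 0 to π:
  ∫_0^π −u''(x) v(x) dx = ∫_0^π f(x) v(x) dx.
Integrate the LHS by parts once:
  ∫_0^π −u'' v dx = −[u'(x) v(x)]_0^π + ∫_0^π u'(x) v'(x) dx.
Thus ∫_0^π u'(x) v'(x) dx = ∫_0^π f(x) v(x) dx + [u'(x) v(x)]_0^π.
Choose V so that boundary terms are either known or forced to vanish.
Mixed BC: u(0) = 0 (Dirichlet) and u'(π) = 0 (Neumann). Define V = {v ∈ H^1(0, π) : v(0) = 0}. Then [u' v]_0^π = u'(π)·v(π) − u'(0)·0 = 0.
Weak formulation: find u (satisfying any essential BC) such that ∫_0^π u'(x) v'(x) dx = ∫_0^π f v dx for all v ∈ V (Dirichlet at 0 absorbed into V; the Neumann datum at x = π is zero, so no boundary term remains).
Substituting f(x) = x^2 + x + 3, the right-hand side is ∫_0^π (x^2 + x + 3) v dx.


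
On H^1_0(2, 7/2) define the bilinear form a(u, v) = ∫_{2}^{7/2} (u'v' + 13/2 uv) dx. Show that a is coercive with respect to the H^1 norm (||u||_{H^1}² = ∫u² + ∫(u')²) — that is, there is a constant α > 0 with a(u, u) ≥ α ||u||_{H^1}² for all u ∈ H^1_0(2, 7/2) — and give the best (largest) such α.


α = 1

Coercivity of a(·,·) on H^1_0(2, 7/2) means a(u, u) ≥ α ||u||_{H^1}² for every u ∈ H^1_0.
The interval has length L = 3/2, and Poincaré/coercivity depend only on L. Here a(u, u) = ∫(u')² + (13/2)·∫u².
Here c = 13/2 ≥ 1, so a(u,u) = ∫(u')² + c∫u² ≥ ∫(u')² + ∫u² = ||u||_{H^1}², i.e. α = 1 works. No larger α is possible: a(u,u) ≥ α||u||_{H^1}² means (1−α)∫(u')² ≥ (α−c)∫u², and for the modes u_n = sin(nπ(x−x₀)/L) (x₀ the left endpoint) one has ∫u_n²/∫(u_n')² = (L/(nπ))² → 0, so a(u_n,u_n)/||u_n||_{H^1}² → 1. Hence the optimal constant is α = 1.
Therefore α = 1.


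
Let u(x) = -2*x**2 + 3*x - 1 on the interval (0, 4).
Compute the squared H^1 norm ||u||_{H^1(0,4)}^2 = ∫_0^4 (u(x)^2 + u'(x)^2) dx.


||u||_{H^1}^2 = 7048/15

The H^1 norm (squared) on an interval (0, L) is
  ||u||_{H^1}^2 = ∫_0^L u(x)^2 dx + ∫_0^L u'(x)^2 dx.
Compute u'(x) = 3 - 4*x.
Then u(x)^2 = 4*x**4 - 12*x**3 + 13*x**2 - 6*x + 1 and u'(x)^2 = 16*x**2 - 24*x + 9.
Integrate each monomial from 0 to 4 using ∫_0^4 c·x^n dx = c·4^(n+1)/(n+1):
  ∫_0^4 u(x)^2 dx = ∫_0^4 (4*x^4 - 12*x^3 + 13*x^2 - 6*x + 1) dx. Term by term:
    ∫_0^4 4*x^4 dx = 4096/5;  ∫_0^4 -12*x^3 dx = -768;  ∫_0^4 13*x^2 dx = 832/3;
    ∫_0^4 -6*x dx = -48;  ∫_0^4 1 dx = 4.
  Sum: 4096/5 − 768 + 832/3 − 48 + 4 = 4268/15.
  ∫_0^4 u'(x)^2 dx = ∫_0^4 (16*x^2 - 24*x + 9) dx. Term by term:
    ∫_0^4 16*x^2 dx = 1024/3;  ∫_0^4 -24*x dx = -192;  ∫_0^4 9 dx = 36.
  Sum: 1024/3 − 192 + 36 = 556/3.
Adding: ||u||_{H^1}^2 = 4268/15 + 556/3 = 7048/15.


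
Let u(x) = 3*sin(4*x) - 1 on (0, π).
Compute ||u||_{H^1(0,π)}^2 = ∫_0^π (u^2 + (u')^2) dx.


||u||_{H^1(0,π)}^2 = 155*π/2

u'(x) = 12*cos(4*x).
Expand u² and (u')² and integrate term by term on (0, π), using: for integers n ≥ 1, ∫_0^π sin²(nx) dx = ∫_0^π cos²(nx) dx = π/2; for n ≠ n', ∫_0^π sin(nx)sin(n'x) dx = ∫_0^π cos(nx)cos(n'x) dx = 0; and by product-to-sum, ∫_0^π sin(nx)cos(n'x) dx = ½∫_0^π [sin((n+n')x) + sin((n−n')x)] dx, which is 0 when n+n' is even and 2n/(n²−n'²) when n+n' is odd (it need not vanish on (0, π)). For the constant mode: ∫_0^π 1 dx = π, ∫_0^π cos(nx) dx = 0, ∫_0^π sin(nx) dx = (1−(−1)^n)/n.
  u² squared terms: (-1)²·∫1 dx = 1·π = π;  (3)²·∫sin(4x)² dx = 9·π/2 = 9*π/2.
  u² cross terms: 2·(-1)·(3)·∫1·sin(4x) dx = -6·(0) = 0.
  So ∫_0^π u² dx = π + 9*π/2 + 0 = 11*π/2.
  (u')² squared terms: (12)²·∫cos(4x)² dx = 144·π/2 = 72*π.
  So ∫_0^π (u')² dx = 72*π.
||u||_{H^1}^2 = (11*π/2) + (72*π) = 155*π/2.


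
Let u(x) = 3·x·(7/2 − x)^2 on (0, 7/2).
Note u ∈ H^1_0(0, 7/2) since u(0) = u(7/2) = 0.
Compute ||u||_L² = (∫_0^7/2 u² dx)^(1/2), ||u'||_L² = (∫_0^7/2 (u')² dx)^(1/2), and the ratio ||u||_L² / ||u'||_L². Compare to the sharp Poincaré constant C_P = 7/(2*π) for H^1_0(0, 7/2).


||u||_L² / ||u'||_L² = sqrt(14)/4 < C_P = 7/(2*π).

u(x) = 3·x·(7/2 − x)^2, so u'(x) = 9*x^2 - 42*x + 147/4.
u(x) = 3·x·(7/2 − x)^2 vanishes at x = 0 and x = 7/2, so u ∈ H^1_0(0, 7/2). Differentiate via the product rule and integrate the resulting polynomials term by term.
  ∫_0^7/2 u² dx = ∫_0^7/2 (9*x^6 - 126*x^5 + 1323*x^4/2 - 3087*x^3/2 + 21609*x^2/16) dx. Term by term:
    ∫_0^7/2 9*x^6 dx = 1058841/128;  ∫_0^7/2 -126*x^5 dx = -2470629/64;  ∫_0^7/2 1323*x^4/2 dx = 22235661/320;
    ∫_0^7/2 -3087*x^3/2 dx = -7411887/128;  ∫_0^7/2 21609*x^2/16 dx = 2470629/128.
  Sum: 1058841/128 − 2470629/64 + 22235661/320 − 7411887/128 + 2470629/128 = 352947/640.
  ∫_0^7/2 (u')² dx = ∫_0^7/2 (81*x^4 - 756*x^3 + 4851*x^2/2 - 3087*x + 21609/16) dx. Term by term:
    ∫_0^7/2 81*x^4 dx = 1361367/160;  ∫_0^7/2 -756*x^3 dx = -453789/16;  ∫_0^7/2 4851*x^2/2 dx = 554631/16;
    ∫_0^7/2 -3087*x dx = -151263/8;  ∫_0^7/2 21609/16 dx = 151263/32.
  Sum: 1361367/160 − 453789/16 + 554631/16 − 151263/8 + 151263/32 = 50421/80.
∫_0^7/2 u² dx = 352947/640, so ||u||_L² = 343*sqrt(30)/80.
∫_0^7/2 (u')² dx = 50421/80, so ||u'||_L² = 49*sqrt(105)/20.
Ratio ||u||_L² / ||u'||_L² = sqrt(14)/4.
Sharp Poincaré constant on H^1_0(0, 7/2) is C_P = L/π = 7/(2*π), achieved by sin(2*π/7·x).
A polynomial bump cannot attain the sharp Poincaré constant (only the first sine eigenfunction does), so the ratio is strictly less than C_P, consistent with ||u||_L² ≤ C_P ||u'||_L².


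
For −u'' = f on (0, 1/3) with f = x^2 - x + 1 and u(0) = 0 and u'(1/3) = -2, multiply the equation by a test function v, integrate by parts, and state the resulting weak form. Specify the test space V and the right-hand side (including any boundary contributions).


V = {v ∈ H^1(0, 1/3) : v(0) = 0} (test functions vanish at x = 0 where u is specified); weak form: ∫_0^1/3 u'v' dx = ∫_0^1/3 (x^2 - x + 1) v dx − 2·v(1/3) for all v ∈ V.

Multiply both sides by a test function v and integrate from 0 to 1/3:
  ∫_0^1/3 −u''(x) v(x) dx = ∫_0^1/3 f(x) v(x) dx.
Integrate the LHS by parts once:
  ∫_0^1/3 −u'' v dx = −[u'(x) v(x)]_0^1/3 + ∫_0^1/3 u'(x) v'(x) dx.
Thus ∫_0^1/3 u'(x) v'(x) dx = ∫_0^1/3 f(x) v(x) dx + [u'(x) v(x)]_0^1/3.
Choose V so that boundary terms are either known or forced to vanish.
Mixed BC: u(0) = 0 (Dirichlet) and u'(1/3) = -2 (Neumann). Define V = {v ∈ H^1(0, 1/3) : v(0) = 0}. Then [u' v]_0^1/3 = u'(1/3)·v(1/3) − u'(0)·0 = − 2·v(1/3).
Weak formulation: find u (satisfying any essential BC) such that ∫_0^1/3 u'(x) v'(x) dx = ∫_0^1/3 f v dx − 2·v(1/3) for all v ∈ V (Dirichlet at 0 absorbed into V; Neumann datum at x = 1/3 contributes the boundary term).
Substituting f(x) = x^2 - x + 1, the right-hand side is ∫_0^1/3 (x^2 - x + 1) v dx − 2·v(1/3).


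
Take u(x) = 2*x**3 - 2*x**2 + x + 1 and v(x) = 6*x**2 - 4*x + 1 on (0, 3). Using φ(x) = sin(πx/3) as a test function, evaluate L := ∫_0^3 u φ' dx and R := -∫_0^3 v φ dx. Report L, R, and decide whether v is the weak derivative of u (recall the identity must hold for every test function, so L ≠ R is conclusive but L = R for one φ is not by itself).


LHS = -132/π + 648/π^3, RHS = -132/π + 648/π^3. Yes, v = u' weakly.

u(x) = 2*x**3 - 2*x**2 + x + 1, classical derivative u'(x) = 6*x**2 - 4*x + 1.
φ(x) = sin(πx/3), so φ'(x) = π*cos(π*x/3)/3.
Note φ(0) = φ(3) = 0, so the boundary term u·φ vanishes.
LHS = ∫_0^3 u(x) φ'(x) dx = ∫_0^3 (2*π*x^3*cos(π*x/3)/3 - 2*π*x^2*cos(π*x/3)/3 + π*x*cos(π*x/3)/3 + π*cos(π*x/3)/3) dx. Term by term:
  ∫_0^3 π*cos(π*x/3)/3 dx = 0;  ∫_0^3 -2*π*x^2*cos(π*x/3)/3 dx = 36/π;  ∫_0^3 π*x*cos(π*x/3)/3 dx = -6/π;
  ∫_0^3 2*π*x^3*cos(π*x/3)/3 dx = -162/π + 648/π^3.
Sum: 0 + 36/π − 6/π + -162/π + 648/π^3 = -132/π + 648/π^3.
So LHS = -132/π + 648/π^3.
∫_0^3 v(x) φ(x) dx = ∫_0^3 (6*x^2*sin(π*x/3) - 4*x*sin(π*x/3) + sin(π*x/3)) dx. Term by term:
  ∫_0^3 -4*x*sin(π*x/3) dx = -36/π;  ∫_0^3 6*x^2*sin(π*x/3) dx = -648/π^3 + 162/π;  ∫_0^3 sin(π*x/3) dx = 6/π.
Sum: -36/π + -648/π^3 + 162/π + 6/π = -648/π^3 + 132/π.
So RHS = -∫_0^3 v(x) φ(x) dx = -132/π + 648/π^3.
LHS = RHS, so the identity holds for this test φ.
Moreover u is smooth here and v(x) = u'(x) = 6*x**2 - 4*x + 1 pointwise, so the identity holds for every test function. Hence v is the weak derivative of u.


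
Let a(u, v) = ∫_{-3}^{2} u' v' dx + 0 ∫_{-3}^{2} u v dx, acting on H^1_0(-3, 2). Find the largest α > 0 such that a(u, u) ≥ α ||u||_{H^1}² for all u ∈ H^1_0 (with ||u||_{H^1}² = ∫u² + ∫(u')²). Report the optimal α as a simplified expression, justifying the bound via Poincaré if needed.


α = π^2/(π^2 + 25)

Coercivity of a(·,·) on H^1_0(-3, 2) means a(u, u) ≥ α ||u||_{H^1}² for every u ∈ H^1_0.
The interval has length L = 5, and Poincaré/coercivity depend only on L. Here a(u, u) = ∫(u')² + (0)·∫u².
Here c = 0, so a(u,u) = ∫(u')² alone. The condition a(u,u) ≥ α||u||_{H^1}² reads (1−α)∫(u')² ≥ (α−c)∫u². Any admissible α is ≤ 1 (rapidly oscillating u have ∫u²/∫(u')² → 0), and α = 1 would force 0 ≥ (1−c)∫u², impossible since c < 1; so 1−α > 0. By the sharp Poincaré inequality on H^1_0 of an interval of length L, ∫(u')² ≥ (π/L)²∫u² with equality for the first sine mode sin(π(x−x₀)/L) (x₀ the left endpoint), so the inequality holds for all u iff (1−α)(π/L)² ≥ α − c, i.e. α ≤ ((π/L)² + c)/((π/L)² + 1) = (1 + c(L/π)²)/(1 + (L/π)²). (Direct route, valid since c ≤ 0: Poincaré gives c∫u² ≥ c(L/π)²∫(u')², so a(u,u) ≥ (1 + c(L/π)²)∫(u')², while ||u||_{H^1}² ≤ (1 + (L/π)²)∫(u')²; dividing yields the same α.) With (π/L)² = π^2/25 and c = 0, the largest admissible constant is α = ((π/L)² + c)/((π/L)² + 1).
Simplifying, α = π^2/(π^2 + 25).


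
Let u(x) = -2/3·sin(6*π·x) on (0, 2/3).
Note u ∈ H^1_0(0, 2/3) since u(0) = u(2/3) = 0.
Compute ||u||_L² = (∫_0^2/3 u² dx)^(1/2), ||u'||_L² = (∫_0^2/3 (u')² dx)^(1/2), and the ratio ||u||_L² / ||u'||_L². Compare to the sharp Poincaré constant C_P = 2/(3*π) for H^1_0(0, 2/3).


||u||_L² / ||u'||_L² = 1/(6*π) < C_P = 2/(3*π).

u(x) = -2/3·sin(6*π·x), so u'(x) = -4*π*cos(6*π*x).
Writing u(x) = A·sin(kπx/L) with A = -2/3 and k = 4, use ∫_0^L sin²(kπx/L) dx = L/2 and ∫_0^L cos²(kπx/L) dx = L/2.
u² = 4/9·sin²(6*π·x) and (u')² = 16*π^2·cos²(6*π·x), and each of sin², cos² integrates to L/2 = 1/3 over (0, 2/3).
∫_0^2/3 u² dx = 4/27, so ||u||_L² = 2*sqrt(3)/9.
∫_0^2/3 (u')² dx = 16*π^2/3, so ||u'||_L² = 4*sqrt(3)*π/3.
Ratio ||u||_L² / ||u'||_L² = 1/(6*π).
Sharp Poincaré constant on H^1_0(0, 2/3) is C_P = L/π = 2/(3*π), achieved by sin(3*π/2·x).
This is the k = 4 harmonic; the ratio L/(kπ) is strictly less than C_P = L/π, consistent with the sharp inequality ||u||_L² ≤ C_P ||u'||_L².
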